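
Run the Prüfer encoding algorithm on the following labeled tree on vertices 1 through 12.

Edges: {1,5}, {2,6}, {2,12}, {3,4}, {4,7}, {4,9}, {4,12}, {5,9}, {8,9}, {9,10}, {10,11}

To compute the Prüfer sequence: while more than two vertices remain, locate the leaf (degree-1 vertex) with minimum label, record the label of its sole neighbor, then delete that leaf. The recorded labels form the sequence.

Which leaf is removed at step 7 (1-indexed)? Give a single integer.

Answer: 8

Derivation:
Step 1: current leaves = {1,3,6,7,8,11}. Remove leaf 1 (neighbor: 5).
Step 2: current leaves = {3,5,6,7,8,11}. Remove leaf 3 (neighbor: 4).
Step 3: current leaves = {5,6,7,8,11}. Remove leaf 5 (neighbor: 9).
Step 4: current leaves = {6,7,8,11}. Remove leaf 6 (neighbor: 2).
Step 5: current leaves = {2,7,8,11}. Remove leaf 2 (neighbor: 12).
Step 6: current leaves = {7,8,11,12}. Remove leaf 7 (neighbor: 4).
Step 7: current leaves = {8,11,12}. Remove leaf 8 (neighbor: 9).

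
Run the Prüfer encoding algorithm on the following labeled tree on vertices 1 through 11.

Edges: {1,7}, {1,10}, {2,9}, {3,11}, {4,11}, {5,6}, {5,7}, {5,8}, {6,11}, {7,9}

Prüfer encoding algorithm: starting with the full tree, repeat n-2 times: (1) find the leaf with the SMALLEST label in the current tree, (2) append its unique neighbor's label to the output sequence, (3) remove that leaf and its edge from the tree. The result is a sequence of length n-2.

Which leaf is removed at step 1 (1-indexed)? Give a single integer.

Answer: 2

Derivation:
Step 1: current leaves = {2,3,4,8,10}. Remove leaf 2 (neighbor: 9).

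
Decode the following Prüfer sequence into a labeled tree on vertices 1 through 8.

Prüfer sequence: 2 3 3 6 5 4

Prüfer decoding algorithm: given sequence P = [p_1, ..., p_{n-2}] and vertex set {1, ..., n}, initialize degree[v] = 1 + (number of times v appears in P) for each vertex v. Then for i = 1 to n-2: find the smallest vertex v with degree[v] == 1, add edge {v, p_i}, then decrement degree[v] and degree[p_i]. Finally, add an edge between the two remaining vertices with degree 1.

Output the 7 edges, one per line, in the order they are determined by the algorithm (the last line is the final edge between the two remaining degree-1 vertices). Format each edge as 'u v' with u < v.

Answer: 1 2
2 3
3 7
3 6
5 6
4 5
4 8

Derivation:
Initial degrees: {1:1, 2:2, 3:3, 4:2, 5:2, 6:2, 7:1, 8:1}
Step 1: smallest deg-1 vertex = 1, p_1 = 2. Add edge {1,2}. Now deg[1]=0, deg[2]=1.
Step 2: smallest deg-1 vertex = 2, p_2 = 3. Add edge {2,3}. Now deg[2]=0, deg[3]=2.
Step 3: smallest deg-1 vertex = 7, p_3 = 3. Add edge {3,7}. Now deg[7]=0, deg[3]=1.
Step 4: smallest deg-1 vertex = 3, p_4 = 6. Add edge {3,6}. Now deg[3]=0, deg[6]=1.
Step 5: smallest deg-1 vertex = 6, p_5 = 5. Add edge {5,6}. Now deg[6]=0, deg[5]=1.
Step 6: smallest deg-1 vertex = 5, p_6 = 4. Add edge {4,5}. Now deg[5]=0, deg[4]=1.
Final: two remaining deg-1 vertices are 4, 8. Add edge {4,8}.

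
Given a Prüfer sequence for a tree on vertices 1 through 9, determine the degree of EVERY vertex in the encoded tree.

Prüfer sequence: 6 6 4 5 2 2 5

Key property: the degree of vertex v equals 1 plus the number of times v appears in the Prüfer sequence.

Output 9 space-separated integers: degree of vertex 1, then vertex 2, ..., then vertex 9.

p_1 = 6: count[6] becomes 1
p_2 = 6: count[6] becomes 2
p_3 = 4: count[4] becomes 1
p_4 = 5: count[5] becomes 1
p_5 = 2: count[2] becomes 1
p_6 = 2: count[2] becomes 2
p_7 = 5: count[5] becomes 2
Degrees (1 + count): deg[1]=1+0=1, deg[2]=1+2=3, deg[3]=1+0=1, deg[4]=1+1=2, deg[5]=1+2=3, deg[6]=1+2=3, deg[7]=1+0=1, deg[8]=1+0=1, deg[9]=1+0=1

Answer: 1 3 1 2 3 3 1 1 1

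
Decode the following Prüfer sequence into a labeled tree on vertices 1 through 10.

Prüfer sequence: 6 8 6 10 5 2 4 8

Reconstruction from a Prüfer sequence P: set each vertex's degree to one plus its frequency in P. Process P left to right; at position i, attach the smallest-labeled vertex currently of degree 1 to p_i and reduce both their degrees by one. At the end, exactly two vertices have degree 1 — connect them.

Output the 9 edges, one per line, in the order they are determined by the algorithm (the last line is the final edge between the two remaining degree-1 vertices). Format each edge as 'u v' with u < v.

Initial degrees: {1:1, 2:2, 3:1, 4:2, 5:2, 6:3, 7:1, 8:3, 9:1, 10:2}
Step 1: smallest deg-1 vertex = 1, p_1 = 6. Add edge {1,6}. Now deg[1]=0, deg[6]=2.
Step 2: smallest deg-1 vertex = 3, p_2 = 8. Add edge {3,8}. Now deg[3]=0, deg[8]=2.
Step 3: smallest deg-1 vertex = 7, p_3 = 6. Add edge {6,7}. Now deg[7]=0, deg[6]=1.
Step 4: smallest deg-1 vertex = 6, p_4 = 10. Add edge {6,10}. Now deg[6]=0, deg[10]=1.
Step 5: smallest deg-1 vertex = 9, p_5 = 5. Add edge {5,9}. Now deg[9]=0, deg[5]=1.
Step 6: smallest deg-1 vertex = 5, p_6 = 2. Add edge {2,5}. Now deg[5]=0, deg[2]=1.
Step 7: smallest deg-1 vertex = 2, p_7 = 4. Add edge {2,4}. Now deg[2]=0, deg[4]=1.
Step 8: smallest deg-1 vertex = 4, p_8 = 8. Add edge {4,8}. Now deg[4]=0, deg[8]=1.
Final: two remaining deg-1 vertices are 8, 10. Add edge {8,10}.

Answer: 1 6
3 8
6 7
6 10
5 9
2 5
2 4
4 8
8 10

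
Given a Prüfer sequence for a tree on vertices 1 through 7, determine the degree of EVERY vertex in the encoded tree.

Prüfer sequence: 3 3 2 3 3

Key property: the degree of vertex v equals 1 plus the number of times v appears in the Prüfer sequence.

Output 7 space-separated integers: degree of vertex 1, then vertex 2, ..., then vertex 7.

Answer: 1 2 5 1 1 1 1

Derivation:
p_1 = 3: count[3] becomes 1
p_2 = 3: count[3] becomes 2
p_3 = 2: count[2] becomes 1
p_4 = 3: count[3] becomes 3
p_5 = 3: count[3] becomes 4
Degrees (1 + count): deg[1]=1+0=1, deg[2]=1+1=2, deg[3]=1+4=5, deg[4]=1+0=1, deg[5]=1+0=1, deg[6]=1+0=1, deg[7]=1+0=1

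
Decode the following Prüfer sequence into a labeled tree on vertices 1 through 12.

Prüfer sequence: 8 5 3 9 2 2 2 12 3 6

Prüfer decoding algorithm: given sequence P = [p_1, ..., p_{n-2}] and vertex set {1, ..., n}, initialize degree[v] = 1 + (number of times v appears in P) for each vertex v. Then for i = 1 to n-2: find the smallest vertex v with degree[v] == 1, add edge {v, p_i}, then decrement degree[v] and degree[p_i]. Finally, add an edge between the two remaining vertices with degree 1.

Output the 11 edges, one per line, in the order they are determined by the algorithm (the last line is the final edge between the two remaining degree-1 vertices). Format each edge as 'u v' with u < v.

Initial degrees: {1:1, 2:4, 3:3, 4:1, 5:2, 6:2, 7:1, 8:2, 9:2, 10:1, 11:1, 12:2}
Step 1: smallest deg-1 vertex = 1, p_1 = 8. Add edge {1,8}. Now deg[1]=0, deg[8]=1.
Step 2: smallest deg-1 vertex = 4, p_2 = 5. Add edge {4,5}. Now deg[4]=0, deg[5]=1.
Step 3: smallest deg-1 vertex = 5, p_3 = 3. Add edge {3,5}. Now deg[5]=0, deg[3]=2.
Step 4: smallest deg-1 vertex = 7, p_4 = 9. Add edge {7,9}. Now deg[7]=0, deg[9]=1.
Step 5: smallest deg-1 vertex = 8, p_5 = 2. Add edge {2,8}. Now deg[8]=0, deg[2]=3.
Step 6: smallest deg-1 vertex = 9, p_6 = 2. Add edge {2,9}. Now deg[9]=0, deg[2]=2.
Step 7: smallest deg-1 vertex = 10, p_7 = 2. Add edge {2,10}. Now deg[10]=0, deg[2]=1.
Step 8: smallest deg-1 vertex = 2, p_8 = 12. Add edge {2,12}. Now deg[2]=0, deg[12]=1.
Step 9: smallest deg-1 vertex = 11, p_9 = 3. Add edge {3,11}. Now deg[11]=0, deg[3]=1.
Step 10: smallest deg-1 vertex = 3, p_10 = 6. Add edge {3,6}. Now deg[3]=0, deg[6]=1.
Final: two remaining deg-1 vertices are 6, 12. Add edge {6,12}.

Answer: 1 8
4 5
3 5
7 9
2 8
2 9
2 10
2 12
3 11
3 6
6 12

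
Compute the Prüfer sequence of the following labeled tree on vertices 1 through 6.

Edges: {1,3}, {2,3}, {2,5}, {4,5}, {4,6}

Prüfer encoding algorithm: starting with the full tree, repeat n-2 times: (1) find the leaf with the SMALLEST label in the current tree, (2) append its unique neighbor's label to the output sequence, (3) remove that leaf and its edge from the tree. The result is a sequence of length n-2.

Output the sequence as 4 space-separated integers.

Step 1: leaves = {1,6}. Remove smallest leaf 1, emit neighbor 3.
Step 2: leaves = {3,6}. Remove smallest leaf 3, emit neighbor 2.
Step 3: leaves = {2,6}. Remove smallest leaf 2, emit neighbor 5.
Step 4: leaves = {5,6}. Remove smallest leaf 5, emit neighbor 4.
Done: 2 vertices remain (4, 6). Sequence = [3 2 5 4]

Answer: 3 2 5 4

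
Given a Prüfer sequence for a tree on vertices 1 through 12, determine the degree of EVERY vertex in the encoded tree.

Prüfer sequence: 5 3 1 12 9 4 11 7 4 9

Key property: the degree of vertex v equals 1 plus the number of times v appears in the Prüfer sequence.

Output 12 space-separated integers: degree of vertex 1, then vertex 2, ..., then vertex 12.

p_1 = 5: count[5] becomes 1
p_2 = 3: count[3] becomes 1
p_3 = 1: count[1] becomes 1
p_4 = 12: count[12] becomes 1
p_5 = 9: count[9] becomes 1
p_6 = 4: count[4] becomes 1
p_7 = 11: count[11] becomes 1
p_8 = 7: count[7] becomes 1
p_9 = 4: count[4] becomes 2
p_10 = 9: count[9] becomes 2
Degrees (1 + count): deg[1]=1+1=2, deg[2]=1+0=1, deg[3]=1+1=2, deg[4]=1+2=3, deg[5]=1+1=2, deg[6]=1+0=1, deg[7]=1+1=2, deg[8]=1+0=1, deg[9]=1+2=3, deg[10]=1+0=1, deg[11]=1+1=2, deg[12]=1+1=2

Answer: 2 1 2 3 2 1 2 1 3 1 2 2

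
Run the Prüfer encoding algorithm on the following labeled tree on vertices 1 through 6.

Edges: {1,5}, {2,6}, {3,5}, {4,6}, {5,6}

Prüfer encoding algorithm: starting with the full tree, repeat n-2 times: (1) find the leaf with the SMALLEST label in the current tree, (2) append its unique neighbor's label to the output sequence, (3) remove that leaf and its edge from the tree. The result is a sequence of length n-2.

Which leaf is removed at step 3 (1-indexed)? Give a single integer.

Answer: 3

Derivation:
Step 1: current leaves = {1,2,3,4}. Remove leaf 1 (neighbor: 5).
Step 2: current leaves = {2,3,4}. Remove leaf 2 (neighbor: 6).
Step 3: current leaves = {3,4}. Remove leaf 3 (neighbor: 5).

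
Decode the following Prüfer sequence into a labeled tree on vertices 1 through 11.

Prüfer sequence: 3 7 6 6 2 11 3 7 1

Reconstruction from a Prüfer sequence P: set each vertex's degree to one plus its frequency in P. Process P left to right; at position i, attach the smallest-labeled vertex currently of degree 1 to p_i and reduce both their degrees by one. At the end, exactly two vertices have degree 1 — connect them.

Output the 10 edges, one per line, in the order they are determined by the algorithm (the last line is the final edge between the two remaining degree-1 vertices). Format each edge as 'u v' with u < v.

Initial degrees: {1:2, 2:2, 3:3, 4:1, 5:1, 6:3, 7:3, 8:1, 9:1, 10:1, 11:2}
Step 1: smallest deg-1 vertex = 4, p_1 = 3. Add edge {3,4}. Now deg[4]=0, deg[3]=2.
Step 2: smallest deg-1 vertex = 5, p_2 = 7. Add edge {5,7}. Now deg[5]=0, deg[7]=2.
Step 3: smallest deg-1 vertex = 8, p_3 = 6. Add edge {6,8}. Now deg[8]=0, deg[6]=2.
Step 4: smallest deg-1 vertex = 9, p_4 = 6. Add edge {6,9}. Now deg[9]=0, deg[6]=1.
Step 5: smallest deg-1 vertex = 6, p_5 = 2. Add edge {2,6}. Now deg[6]=0, deg[2]=1.
Step 6: smallest deg-1 vertex = 2, p_6 = 11. Add edge {2,11}. Now deg[2]=0, deg[11]=1.
Step 7: smallest deg-1 vertex = 10, p_7 = 3. Add edge {3,10}. Now deg[10]=0, deg[3]=1.
Step 8: smallest deg-1 vertex = 3, p_8 = 7. Add edge {3,7}. Now deg[3]=0, deg[7]=1.
Step 9: smallest deg-1 vertex = 7, p_9 = 1. Add edge {1,7}. Now deg[7]=0, deg[1]=1.
Final: two remaining deg-1 vertices are 1, 11. Add edge {1,11}.

Answer: 3 4
5 7
6 8
6 9
2 6
2 11
3 10
3 7
1 7
1 11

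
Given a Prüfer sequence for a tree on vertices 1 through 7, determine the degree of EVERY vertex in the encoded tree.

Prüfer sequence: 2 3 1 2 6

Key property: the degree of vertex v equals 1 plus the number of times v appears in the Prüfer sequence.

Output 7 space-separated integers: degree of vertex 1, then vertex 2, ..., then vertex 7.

p_1 = 2: count[2] becomes 1
p_2 = 3: count[3] becomes 1
p_3 = 1: count[1] becomes 1
p_4 = 2: count[2] becomes 2
p_5 = 6: count[6] becomes 1
Degrees (1 + count): deg[1]=1+1=2, deg[2]=1+2=3, deg[3]=1+1=2, deg[4]=1+0=1, deg[5]=1+0=1, deg[6]=1+1=2, deg[7]=1+0=1

Answer: 2 3 2 1 1 2 1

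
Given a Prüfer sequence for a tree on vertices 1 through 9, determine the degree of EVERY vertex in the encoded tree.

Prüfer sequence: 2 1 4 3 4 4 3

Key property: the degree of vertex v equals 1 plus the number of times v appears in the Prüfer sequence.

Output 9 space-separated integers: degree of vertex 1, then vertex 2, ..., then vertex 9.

Answer: 2 2 3 4 1 1 1 1 1

Derivation:
p_1 = 2: count[2] becomes 1
p_2 = 1: count[1] becomes 1
p_3 = 4: count[4] becomes 1
p_4 = 3: count[3] becomes 1
p_5 = 4: count[4] becomes 2
p_6 = 4: count[4] becomes 3
p_7 = 3: count[3] becomes 2
Degrees (1 + count): deg[1]=1+1=2, deg[2]=1+1=2, deg[3]=1+2=3, deg[4]=1+3=4, deg[5]=1+0=1, deg[6]=1+0=1, deg[7]=1+0=1, deg[8]=1+0=1, deg[9]=1+0=1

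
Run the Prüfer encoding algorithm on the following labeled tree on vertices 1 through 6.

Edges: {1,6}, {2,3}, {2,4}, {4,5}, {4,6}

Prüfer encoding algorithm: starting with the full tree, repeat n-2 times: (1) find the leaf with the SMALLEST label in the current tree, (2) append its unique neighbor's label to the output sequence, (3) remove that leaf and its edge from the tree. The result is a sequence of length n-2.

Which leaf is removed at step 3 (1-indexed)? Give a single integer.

Step 1: current leaves = {1,3,5}. Remove leaf 1 (neighbor: 6).
Step 2: current leaves = {3,5,6}. Remove leaf 3 (neighbor: 2).
Step 3: current leaves = {2,5,6}. Remove leaf 2 (neighbor: 4).

Answer: 2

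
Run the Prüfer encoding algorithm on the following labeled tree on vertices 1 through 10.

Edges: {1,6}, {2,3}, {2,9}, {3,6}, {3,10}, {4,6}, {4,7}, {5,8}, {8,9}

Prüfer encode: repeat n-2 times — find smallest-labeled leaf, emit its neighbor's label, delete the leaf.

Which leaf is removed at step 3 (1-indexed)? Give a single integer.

Step 1: current leaves = {1,5,7,10}. Remove leaf 1 (neighbor: 6).
Step 2: current leaves = {5,7,10}. Remove leaf 5 (neighbor: 8).
Step 3: current leaves = {7,8,10}. Remove leaf 7 (neighbor: 4).

Answer: 7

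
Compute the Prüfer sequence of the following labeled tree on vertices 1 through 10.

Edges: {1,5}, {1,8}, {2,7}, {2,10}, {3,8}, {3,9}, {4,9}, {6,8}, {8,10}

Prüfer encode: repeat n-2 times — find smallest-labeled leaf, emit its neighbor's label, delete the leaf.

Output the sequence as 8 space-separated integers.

Answer: 9 1 8 8 2 10 3 8

Derivation:
Step 1: leaves = {4,5,6,7}. Remove smallest leaf 4, emit neighbor 9.
Step 2: leaves = {5,6,7,9}. Remove smallest leaf 5, emit neighbor 1.
Step 3: leaves = {1,6,7,9}. Remove smallest leaf 1, emit neighbor 8.
Step 4: leaves = {6,7,9}. Remove smallest leaf 6, emit neighbor 8.
Step 5: leaves = {7,9}. Remove smallest leaf 7, emit neighbor 2.
Step 6: leaves = {2,9}. Remove smallest leaf 2, emit neighbor 10.
Step 7: leaves = {9,10}. Remove smallest leaf 9, emit neighbor 3.
Step 8: leaves = {3,10}. Remove smallest leaf 3, emit neighbor 8.
Done: 2 vertices remain (8, 10). Sequence = [9 1 8 8 2 10 3 8]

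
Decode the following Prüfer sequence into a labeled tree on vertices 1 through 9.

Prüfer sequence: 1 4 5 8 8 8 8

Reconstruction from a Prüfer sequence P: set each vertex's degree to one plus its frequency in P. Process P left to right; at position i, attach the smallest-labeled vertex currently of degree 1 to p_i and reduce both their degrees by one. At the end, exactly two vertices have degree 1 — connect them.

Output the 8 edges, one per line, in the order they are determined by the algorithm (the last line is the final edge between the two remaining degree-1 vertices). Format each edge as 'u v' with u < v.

Answer: 1 2
1 4
3 5
4 8
5 8
6 8
7 8
8 9

Derivation:
Initial degrees: {1:2, 2:1, 3:1, 4:2, 5:2, 6:1, 7:1, 8:5, 9:1}
Step 1: smallest deg-1 vertex = 2, p_1 = 1. Add edge {1,2}. Now deg[2]=0, deg[1]=1.
Step 2: smallest deg-1 vertex = 1, p_2 = 4. Add edge {1,4}. Now deg[1]=0, deg[4]=1.
Step 3: smallest deg-1 vertex = 3, p_3 = 5. Add edge {3,5}. Now deg[3]=0, deg[5]=1.
Step 4: smallest deg-1 vertex = 4, p_4 = 8. Add edge {4,8}. Now deg[4]=0, deg[8]=4.
Step 5: smallest deg-1 vertex = 5, p_5 = 8. Add edge {5,8}. Now deg[5]=0, deg[8]=3.
Step 6: smallest deg-1 vertex = 6, p_6 = 8. Add edge {6,8}. Now deg[6]=0, deg[8]=2.
Step 7: smallest deg-1 vertex = 7, p_7 = 8. Add edge {7,8}. Now deg[7]=0, deg[8]=1.
Final: two remaining deg-1 vertices are 8, 9. Add edge {8,9}.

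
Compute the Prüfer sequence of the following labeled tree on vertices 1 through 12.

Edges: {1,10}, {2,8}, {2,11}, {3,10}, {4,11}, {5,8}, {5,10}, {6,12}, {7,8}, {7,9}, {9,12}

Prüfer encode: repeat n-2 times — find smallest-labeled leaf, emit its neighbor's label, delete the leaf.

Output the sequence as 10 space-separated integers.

Answer: 10 10 11 12 5 8 2 8 7 9

Derivation:
Step 1: leaves = {1,3,4,6}. Remove smallest leaf 1, emit neighbor 10.
Step 2: leaves = {3,4,6}. Remove smallest leaf 3, emit neighbor 10.
Step 3: leaves = {4,6,10}. Remove smallest leaf 4, emit neighbor 11.
Step 4: leaves = {6,10,11}. Remove smallest leaf 6, emit neighbor 12.
Step 5: leaves = {10,11,12}. Remove smallest leaf 10, emit neighbor 5.
Step 6: leaves = {5,11,12}. Remove smallest leaf 5, emit neighbor 8.
Step 7: leaves = {11,12}. Remove smallest leaf 11, emit neighbor 2.
Step 8: leaves = {2,12}. Remove smallest leaf 2, emit neighbor 8.
Step 9: leaves = {8,12}. Remove smallest leaf 8, emit neighbor 7.
Step 10: leaves = {7,12}. Remove smallest leaf 7, emit neighbor 9.
Done: 2 vertices remain (9, 12). Sequence = [10 10 11 12 5 8 2 8 7 9]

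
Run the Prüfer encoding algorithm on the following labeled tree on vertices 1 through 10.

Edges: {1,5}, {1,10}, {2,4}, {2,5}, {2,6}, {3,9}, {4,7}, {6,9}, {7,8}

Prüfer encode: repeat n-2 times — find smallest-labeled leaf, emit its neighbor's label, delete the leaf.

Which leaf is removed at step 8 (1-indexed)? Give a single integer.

Step 1: current leaves = {3,8,10}. Remove leaf 3 (neighbor: 9).
Step 2: current leaves = {8,9,10}. Remove leaf 8 (neighbor: 7).
Step 3: current leaves = {7,9,10}. Remove leaf 7 (neighbor: 4).
Step 4: current leaves = {4,9,10}. Remove leaf 4 (neighbor: 2).
Step 5: current leaves = {9,10}. Remove leaf 9 (neighbor: 6).
Step 6: current leaves = {6,10}. Remove leaf 6 (neighbor: 2).
Step 7: current leaves = {2,10}. Remove leaf 2 (neighbor: 5).
Step 8: current leaves = {5,10}. Remove leaf 5 (neighbor: 1).

Answer: 5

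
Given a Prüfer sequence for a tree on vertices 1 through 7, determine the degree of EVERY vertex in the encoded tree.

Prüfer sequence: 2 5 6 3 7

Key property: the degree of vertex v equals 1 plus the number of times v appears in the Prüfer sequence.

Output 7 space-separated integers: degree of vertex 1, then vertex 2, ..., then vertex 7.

Answer: 1 2 2 1 2 2 2

Derivation:
p_1 = 2: count[2] becomes 1
p_2 = 5: count[5] becomes 1
p_3 = 6: count[6] becomes 1
p_4 = 3: count[3] becomes 1
p_5 = 7: count[7] becomes 1
Degrees (1 + count): deg[1]=1+0=1, deg[2]=1+1=2, deg[3]=1+1=2, deg[4]=1+0=1, deg[5]=1+1=2, deg[6]=1+1=2, deg[7]=1+1=2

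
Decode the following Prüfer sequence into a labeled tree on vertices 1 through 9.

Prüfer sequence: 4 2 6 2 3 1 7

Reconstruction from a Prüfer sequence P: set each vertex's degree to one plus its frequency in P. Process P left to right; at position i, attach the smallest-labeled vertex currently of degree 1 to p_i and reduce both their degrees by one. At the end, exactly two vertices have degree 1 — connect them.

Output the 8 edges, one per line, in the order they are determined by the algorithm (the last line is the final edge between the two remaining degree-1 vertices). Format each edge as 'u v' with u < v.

Answer: 4 5
2 4
6 8
2 6
2 3
1 3
1 7
7 9

Derivation:
Initial degrees: {1:2, 2:3, 3:2, 4:2, 5:1, 6:2, 7:2, 8:1, 9:1}
Step 1: smallest deg-1 vertex = 5, p_1 = 4. Add edge {4,5}. Now deg[5]=0, deg[4]=1.
Step 2: smallest deg-1 vertex = 4, p_2 = 2. Add edge {2,4}. Now deg[4]=0, deg[2]=2.
Step 3: smallest deg-1 vertex = 8, p_3 = 6. Add edge {6,8}. Now deg[8]=0, deg[6]=1.
Step 4: smallest deg-1 vertex = 6, p_4 = 2. Add edge {2,6}. Now deg[6]=0, deg[2]=1.
Step 5: smallest deg-1 vertex = 2, p_5 = 3. Add edge {2,3}. Now deg[2]=0, deg[3]=1.
Step 6: smallest deg-1 vertex = 3, p_6 = 1. Add edge {1,3}. Now deg[3]=0, deg[1]=1.
Step 7: smallest deg-1 vertex = 1, p_7 = 7. Add edge {1,7}. Now deg[1]=0, deg[7]=1.
Final: two remaining deg-1 vertices are 7, 9. Add edge {7,9}.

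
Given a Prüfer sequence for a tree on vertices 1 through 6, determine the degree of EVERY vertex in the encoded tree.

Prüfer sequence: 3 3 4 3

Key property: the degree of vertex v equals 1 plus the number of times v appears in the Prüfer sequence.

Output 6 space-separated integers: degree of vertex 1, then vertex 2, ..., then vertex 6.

Answer: 1 1 4 2 1 1

Derivation:
p_1 = 3: count[3] becomes 1
p_2 = 3: count[3] becomes 2
p_3 = 4: count[4] becomes 1
p_4 = 3: count[3] becomes 3
Degrees (1 + count): deg[1]=1+0=1, deg[2]=1+0=1, deg[3]=1+3=4, deg[4]=1+1=2, deg[5]=1+0=1, deg[6]=1+0=1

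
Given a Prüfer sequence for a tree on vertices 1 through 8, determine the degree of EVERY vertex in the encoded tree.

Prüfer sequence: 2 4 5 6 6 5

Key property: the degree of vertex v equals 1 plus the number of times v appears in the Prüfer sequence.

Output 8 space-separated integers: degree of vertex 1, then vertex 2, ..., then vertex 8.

Answer: 1 2 1 2 3 3 1 1

Derivation:
p_1 = 2: count[2] becomes 1
p_2 = 4: count[4] becomes 1
p_3 = 5: count[5] becomes 1
p_4 = 6: count[6] becomes 1
p_5 = 6: count[6] becomes 2
p_6 = 5: count[5] becomes 2
Degrees (1 + count): deg[1]=1+0=1, deg[2]=1+1=2, deg[3]=1+0=1, deg[4]=1+1=2, deg[5]=1+2=3, deg[6]=1+2=3, deg[7]=1+0=1, deg[8]=1+0=1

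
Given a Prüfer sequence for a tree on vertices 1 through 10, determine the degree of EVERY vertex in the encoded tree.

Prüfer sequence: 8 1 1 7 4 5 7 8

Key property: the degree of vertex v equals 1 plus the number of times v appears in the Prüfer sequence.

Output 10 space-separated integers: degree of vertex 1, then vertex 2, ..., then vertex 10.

p_1 = 8: count[8] becomes 1
p_2 = 1: count[1] becomes 1
p_3 = 1: count[1] becomes 2
p_4 = 7: count[7] becomes 1
p_5 = 4: count[4] becomes 1
p_6 = 5: count[5] becomes 1
p_7 = 7: count[7] becomes 2
p_8 = 8: count[8] becomes 2
Degrees (1 + count): deg[1]=1+2=3, deg[2]=1+0=1, deg[3]=1+0=1, deg[4]=1+1=2, deg[5]=1+1=2, deg[6]=1+0=1, deg[7]=1+2=3, deg[8]=1+2=3, deg[9]=1+0=1, deg[10]=1+0=1

Answer: 3 1 1 2 2 1 3 3 1 1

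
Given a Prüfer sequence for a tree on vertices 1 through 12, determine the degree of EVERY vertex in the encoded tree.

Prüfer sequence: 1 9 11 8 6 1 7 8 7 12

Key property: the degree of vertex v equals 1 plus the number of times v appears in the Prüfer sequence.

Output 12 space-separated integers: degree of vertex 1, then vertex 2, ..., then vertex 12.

Answer: 3 1 1 1 1 2 3 3 2 1 2 2

Derivation:
p_1 = 1: count[1] becomes 1
p_2 = 9: count[9] becomes 1
p_3 = 11: count[11] becomes 1
p_4 = 8: count[8] becomes 1
p_5 = 6: count[6] becomes 1
p_6 = 1: count[1] becomes 2
p_7 = 7: count[7] becomes 1
p_8 = 8: count[8] becomes 2
p_9 = 7: count[7] becomes 2
p_10 = 12: count[12] becomes 1
Degrees (1 + count): deg[1]=1+2=3, deg[2]=1+0=1, deg[3]=1+0=1, deg[4]=1+0=1, deg[5]=1+0=1, deg[6]=1+1=2, deg[7]=1+2=3, deg[8]=1+2=3, deg[9]=1+1=2, deg[10]=1+0=1, deg[11]=1+1=2, deg[12]=1+1=2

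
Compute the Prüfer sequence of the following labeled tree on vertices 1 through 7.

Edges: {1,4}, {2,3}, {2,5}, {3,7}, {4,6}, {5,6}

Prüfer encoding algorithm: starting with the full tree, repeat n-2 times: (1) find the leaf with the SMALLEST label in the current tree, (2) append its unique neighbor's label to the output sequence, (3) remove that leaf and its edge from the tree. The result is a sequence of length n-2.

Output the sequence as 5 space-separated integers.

Step 1: leaves = {1,7}. Remove smallest leaf 1, emit neighbor 4.
Step 2: leaves = {4,7}. Remove smallest leaf 4, emit neighbor 6.
Step 3: leaves = {6,7}. Remove smallest leaf 6, emit neighbor 5.
Step 4: leaves = {5,7}. Remove smallest leaf 5, emit neighbor 2.
Step 5: leaves = {2,7}. Remove smallest leaf 2, emit neighbor 3.
Done: 2 vertices remain (3, 7). Sequence = [4 6 5 2 3]

Answer: 4 6 5 2 3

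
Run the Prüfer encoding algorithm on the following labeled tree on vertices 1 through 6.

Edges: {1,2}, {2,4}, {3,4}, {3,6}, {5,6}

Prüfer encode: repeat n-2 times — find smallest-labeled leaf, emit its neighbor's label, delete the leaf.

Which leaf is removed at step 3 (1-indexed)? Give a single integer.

Step 1: current leaves = {1,5}. Remove leaf 1 (neighbor: 2).
Step 2: current leaves = {2,5}. Remove leaf 2 (neighbor: 4).
Step 3: current leaves = {4,5}. Remove leaf 4 (neighbor: 3).

Answer: 4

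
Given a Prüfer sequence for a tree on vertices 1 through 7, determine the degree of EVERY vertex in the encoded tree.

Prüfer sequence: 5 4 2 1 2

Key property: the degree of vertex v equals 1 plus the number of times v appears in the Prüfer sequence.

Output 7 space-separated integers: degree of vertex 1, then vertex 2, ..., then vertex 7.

p_1 = 5: count[5] becomes 1
p_2 = 4: count[4] becomes 1
p_3 = 2: count[2] becomes 1
p_4 = 1: count[1] becomes 1
p_5 = 2: count[2] becomes 2
Degrees (1 + count): deg[1]=1+1=2, deg[2]=1+2=3, deg[3]=1+0=1, deg[4]=1+1=2, deg[5]=1+1=2, deg[6]=1+0=1, deg[7]=1+0=1

Answer: 2 3 1 2 2 1 1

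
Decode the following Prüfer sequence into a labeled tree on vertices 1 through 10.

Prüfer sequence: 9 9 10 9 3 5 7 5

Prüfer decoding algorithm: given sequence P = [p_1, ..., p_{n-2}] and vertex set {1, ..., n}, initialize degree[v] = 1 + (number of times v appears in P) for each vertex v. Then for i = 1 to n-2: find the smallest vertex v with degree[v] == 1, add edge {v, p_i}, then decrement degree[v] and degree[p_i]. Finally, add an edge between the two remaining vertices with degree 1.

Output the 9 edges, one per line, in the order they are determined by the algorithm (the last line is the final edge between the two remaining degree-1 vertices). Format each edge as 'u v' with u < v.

Initial degrees: {1:1, 2:1, 3:2, 4:1, 5:3, 6:1, 7:2, 8:1, 9:4, 10:2}
Step 1: smallest deg-1 vertex = 1, p_1 = 9. Add edge {1,9}. Now deg[1]=0, deg[9]=3.
Step 2: smallest deg-1 vertex = 2, p_2 = 9. Add edge {2,9}. Now deg[2]=0, deg[9]=2.
Step 3: smallest deg-1 vertex = 4, p_3 = 10. Add edge {4,10}. Now deg[4]=0, deg[10]=1.
Step 4: smallest deg-1 vertex = 6, p_4 = 9. Add edge {6,9}. Now deg[6]=0, deg[9]=1.
Step 5: smallest deg-1 vertex = 8, p_5 = 3. Add edge {3,8}. Now deg[8]=0, deg[3]=1.
Step 6: smallest deg-1 vertex = 3, p_6 = 5. Add edge {3,5}. Now deg[3]=0, deg[5]=2.
Step 7: smallest deg-1 vertex = 9, p_7 = 7. Add edge {7,9}. Now deg[9]=0, deg[7]=1.
Step 8: smallest deg-1 vertex = 7, p_8 = 5. Add edge {5,7}. Now deg[7]=0, deg[5]=1.
Final: two remaining deg-1 vertices are 5, 10. Add edge {5,10}.

Answer: 1 9
2 9
4 10
6 9
3 8
3 5
7 9
5 7
5 10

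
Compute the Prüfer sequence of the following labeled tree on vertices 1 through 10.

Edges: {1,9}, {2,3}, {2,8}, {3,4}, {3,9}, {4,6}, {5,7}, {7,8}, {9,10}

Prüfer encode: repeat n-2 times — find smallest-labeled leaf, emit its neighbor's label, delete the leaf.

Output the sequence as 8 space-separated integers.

Answer: 9 7 4 3 8 2 3 9

Derivation:
Step 1: leaves = {1,5,6,10}. Remove smallest leaf 1, emit neighbor 9.
Step 2: leaves = {5,6,10}. Remove smallest leaf 5, emit neighbor 7.
Step 3: leaves = {6,7,10}. Remove smallest leaf 6, emit neighbor 4.
Step 4: leaves = {4,7,10}. Remove smallest leaf 4, emit neighbor 3.
Step 5: leaves = {7,10}. Remove smallest leaf 7, emit neighbor 8.
Step 6: leaves = {8,10}. Remove smallest leaf 8, emit neighbor 2.
Step 7: leaves = {2,10}. Remove smallest leaf 2, emit neighbor 3.
Step 8: leaves = {3,10}. Remove smallest leaf 3, emit neighbor 9.
Done: 2 vertices remain (9, 10). Sequence = [9 7 4 3 8 2 3 9]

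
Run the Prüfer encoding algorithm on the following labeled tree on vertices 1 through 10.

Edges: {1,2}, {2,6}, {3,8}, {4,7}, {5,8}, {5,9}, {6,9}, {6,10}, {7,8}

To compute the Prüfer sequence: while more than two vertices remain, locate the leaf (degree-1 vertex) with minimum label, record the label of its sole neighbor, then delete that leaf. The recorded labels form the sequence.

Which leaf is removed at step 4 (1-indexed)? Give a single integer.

Step 1: current leaves = {1,3,4,10}. Remove leaf 1 (neighbor: 2).
Step 2: current leaves = {2,3,4,10}. Remove leaf 2 (neighbor: 6).
Step 3: current leaves = {3,4,10}. Remove leaf 3 (neighbor: 8).
Step 4: current leaves = {4,10}. Remove leaf 4 (neighbor: 7).

Answer: 4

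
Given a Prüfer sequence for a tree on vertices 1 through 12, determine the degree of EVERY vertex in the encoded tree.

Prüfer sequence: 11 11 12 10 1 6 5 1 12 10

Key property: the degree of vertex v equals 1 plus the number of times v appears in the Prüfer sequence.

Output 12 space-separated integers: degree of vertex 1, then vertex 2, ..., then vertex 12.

p_1 = 11: count[11] becomes 1
p_2 = 11: count[11] becomes 2
p_3 = 12: count[12] becomes 1
p_4 = 10: count[10] becomes 1
p_5 = 1: count[1] becomes 1
p_6 = 6: count[6] becomes 1
p_7 = 5: count[5] becomes 1
p_8 = 1: count[1] becomes 2
p_9 = 12: count[12] becomes 2
p_10 = 10: count[10] becomes 2
Degrees (1 + count): deg[1]=1+2=3, deg[2]=1+0=1, deg[3]=1+0=1, deg[4]=1+0=1, deg[5]=1+1=2, deg[6]=1+1=2, deg[7]=1+0=1, deg[8]=1+0=1, deg[9]=1+0=1, deg[10]=1+2=3, deg[11]=1+2=3, deg[12]=1+2=3

Answer: 3 1 1 1 2 2 1 1 1 3 3 3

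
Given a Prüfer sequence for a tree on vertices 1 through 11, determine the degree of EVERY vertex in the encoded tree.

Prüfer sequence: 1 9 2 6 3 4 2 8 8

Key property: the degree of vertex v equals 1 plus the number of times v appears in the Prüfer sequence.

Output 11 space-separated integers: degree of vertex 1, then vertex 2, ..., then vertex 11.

p_1 = 1: count[1] becomes 1
p_2 = 9: count[9] becomes 1
p_3 = 2: count[2] becomes 1
p_4 = 6: count[6] becomes 1
p_5 = 3: count[3] becomes 1
p_6 = 4: count[4] becomes 1
p_7 = 2: count[2] becomes 2
p_8 = 8: count[8] becomes 1
p_9 = 8: count[8] becomes 2
Degrees (1 + count): deg[1]=1+1=2, deg[2]=1+2=3, deg[3]=1+1=2, deg[4]=1+1=2, deg[5]=1+0=1, deg[6]=1+1=2, deg[7]=1+0=1, deg[8]=1+2=3, deg[9]=1+1=2, deg[10]=1+0=1, deg[11]=1+0=1

Answer: 2 3 2 2 1 2 1 3 2 1 1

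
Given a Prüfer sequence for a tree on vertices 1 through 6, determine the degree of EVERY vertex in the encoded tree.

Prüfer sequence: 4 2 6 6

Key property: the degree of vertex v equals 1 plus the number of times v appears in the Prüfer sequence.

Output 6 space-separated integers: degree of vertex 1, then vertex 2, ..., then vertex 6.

Answer: 1 2 1 2 1 3

Derivation:
p_1 = 4: count[4] becomes 1
p_2 = 2: count[2] becomes 1
p_3 = 6: count[6] becomes 1
p_4 = 6: count[6] becomes 2
Degrees (1 + count): deg[1]=1+0=1, deg[2]=1+1=2, deg[3]=1+0=1, deg[4]=1+1=2, deg[5]=1+0=1, deg[6]=1+2=3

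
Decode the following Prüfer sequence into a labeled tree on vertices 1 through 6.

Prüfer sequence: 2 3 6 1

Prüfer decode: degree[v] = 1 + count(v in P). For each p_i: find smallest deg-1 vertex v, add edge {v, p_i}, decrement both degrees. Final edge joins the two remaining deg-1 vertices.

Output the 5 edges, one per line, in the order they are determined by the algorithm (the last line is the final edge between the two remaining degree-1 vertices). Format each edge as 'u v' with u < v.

Answer: 2 4
2 3
3 6
1 5
1 6

Derivation:
Initial degrees: {1:2, 2:2, 3:2, 4:1, 5:1, 6:2}
Step 1: smallest deg-1 vertex = 4, p_1 = 2. Add edge {2,4}. Now deg[4]=0, deg[2]=1.
Step 2: smallest deg-1 vertex = 2, p_2 = 3. Add edge {2,3}. Now deg[2]=0, deg[3]=1.
Step 3: smallest deg-1 vertex = 3, p_3 = 6. Add edge {3,6}. Now deg[3]=0, deg[6]=1.
Step 4: smallest deg-1 vertex = 5, p_4 = 1. Add edge {1,5}. Now deg[5]=0, deg[1]=1.
Final: two remaining deg-1 vertices are 1, 6. Add edge {1,6}.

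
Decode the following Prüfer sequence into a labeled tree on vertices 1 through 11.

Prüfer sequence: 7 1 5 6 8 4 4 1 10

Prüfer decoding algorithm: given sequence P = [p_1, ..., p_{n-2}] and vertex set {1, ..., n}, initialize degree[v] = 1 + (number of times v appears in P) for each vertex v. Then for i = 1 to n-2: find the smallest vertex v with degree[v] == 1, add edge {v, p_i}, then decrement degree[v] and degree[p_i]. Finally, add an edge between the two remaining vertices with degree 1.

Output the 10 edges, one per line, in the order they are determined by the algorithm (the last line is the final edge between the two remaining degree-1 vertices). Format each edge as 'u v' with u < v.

Answer: 2 7
1 3
5 7
5 6
6 8
4 8
4 9
1 4
1 10
10 11

Derivation:
Initial degrees: {1:3, 2:1, 3:1, 4:3, 5:2, 6:2, 7:2, 8:2, 9:1, 10:2, 11:1}
Step 1: smallest deg-1 vertex = 2, p_1 = 7. Add edge {2,7}. Now deg[2]=0, deg[7]=1.
Step 2: smallest deg-1 vertex = 3, p_2 = 1. Add edge {1,3}. Now deg[3]=0, deg[1]=2.
Step 3: smallest deg-1 vertex = 7, p_3 = 5. Add edge {5,7}. Now deg[7]=0, deg[5]=1.
Step 4: smallest deg-1 vertex = 5, p_4 = 6. Add edge {5,6}. Now deg[5]=0, deg[6]=1.
Step 5: smallest deg-1 vertex = 6, p_5 = 8. Add edge {6,8}. Now deg[6]=0, deg[8]=1.
Step 6: smallest deg-1 vertex = 8, p_6 = 4. Add edge {4,8}. Now deg[8]=0, deg[4]=2.
Step 7: smallest deg-1 vertex = 9, p_7 = 4. Add edge {4,9}. Now deg[9]=0, deg[4]=1.
Step 8: smallest deg-1 vertex = 4, p_8 = 1. Add edge {1,4}. Now deg[4]=0, deg[1]=1.
Step 9: smallest deg-1 vertex = 1, p_9 = 10. Add edge {1,10}. Now deg[1]=0, deg[10]=1.
Final: two remaining deg-1 vertices are 10, 11. Add edge {10,11}.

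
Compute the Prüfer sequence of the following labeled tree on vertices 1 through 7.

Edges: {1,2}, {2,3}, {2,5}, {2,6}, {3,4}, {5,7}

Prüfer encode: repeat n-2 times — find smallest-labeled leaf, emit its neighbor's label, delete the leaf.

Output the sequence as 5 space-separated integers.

Answer: 2 3 2 2 5

Derivation:
Step 1: leaves = {1,4,6,7}. Remove smallest leaf 1, emit neighbor 2.
Step 2: leaves = {4,6,7}. Remove smallest leaf 4, emit neighbor 3.
Step 3: leaves = {3,6,7}. Remove smallest leaf 3, emit neighbor 2.
Step 4: leaves = {6,7}. Remove smallest leaf 6, emit neighbor 2.
Step 5: leaves = {2,7}. Remove smallest leaf 2, emit neighbor 5.
Done: 2 vertices remain (5, 7). Sequence = [2 3 2 2 5]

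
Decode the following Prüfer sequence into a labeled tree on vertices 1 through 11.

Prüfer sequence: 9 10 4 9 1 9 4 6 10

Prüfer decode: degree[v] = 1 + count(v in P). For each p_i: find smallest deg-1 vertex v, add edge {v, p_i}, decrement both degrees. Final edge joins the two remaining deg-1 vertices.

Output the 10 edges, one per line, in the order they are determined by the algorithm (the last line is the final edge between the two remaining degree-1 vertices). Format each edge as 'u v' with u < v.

Initial degrees: {1:2, 2:1, 3:1, 4:3, 5:1, 6:2, 7:1, 8:1, 9:4, 10:3, 11:1}
Step 1: smallest deg-1 vertex = 2, p_1 = 9. Add edge {2,9}. Now deg[2]=0, deg[9]=3.
Step 2: smallest deg-1 vertex = 3, p_2 = 10. Add edge {3,10}. Now deg[3]=0, deg[10]=2.
Step 3: smallest deg-1 vertex = 5, p_3 = 4. Add edge {4,5}. Now deg[5]=0, deg[4]=2.
Step 4: smallest deg-1 vertex = 7, p_4 = 9. Add edge {7,9}. Now deg[7]=0, deg[9]=2.
Step 5: smallest deg-1 vertex = 8, p_5 = 1. Add edge {1,8}. Now deg[8]=0, deg[1]=1.
Step 6: smallest deg-1 vertex = 1, p_6 = 9. Add edge {1,9}. Now deg[1]=0, deg[9]=1.
Step 7: smallest deg-1 vertex = 9, p_7 = 4. Add edge {4,9}. Now deg[9]=0, deg[4]=1.
Step 8: smallest deg-1 vertex = 4, p_8 = 6. Add edge {4,6}. Now deg[4]=0, deg[6]=1.
Step 9: smallest deg-1 vertex = 6, p_9 = 10. Add edge {6,10}. Now deg[6]=0, deg[10]=1.
Final: two remaining deg-1 vertices are 10, 11. Add edge {10,11}.

Answer: 2 9
3 10
4 5
7 9
1 8
1 9
4 9
4 6
6 10
10 11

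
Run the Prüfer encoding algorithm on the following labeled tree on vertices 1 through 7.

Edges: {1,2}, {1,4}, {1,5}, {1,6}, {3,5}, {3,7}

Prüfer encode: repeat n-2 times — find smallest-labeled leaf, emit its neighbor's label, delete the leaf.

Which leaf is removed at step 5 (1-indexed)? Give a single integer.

Step 1: current leaves = {2,4,6,7}. Remove leaf 2 (neighbor: 1).
Step 2: current leaves = {4,6,7}. Remove leaf 4 (neighbor: 1).
Step 3: current leaves = {6,7}. Remove leaf 6 (neighbor: 1).
Step 4: current leaves = {1,7}. Remove leaf 1 (neighbor: 5).
Step 5: current leaves = {5,7}. Remove leaf 5 (neighbor: 3).

Answer: 5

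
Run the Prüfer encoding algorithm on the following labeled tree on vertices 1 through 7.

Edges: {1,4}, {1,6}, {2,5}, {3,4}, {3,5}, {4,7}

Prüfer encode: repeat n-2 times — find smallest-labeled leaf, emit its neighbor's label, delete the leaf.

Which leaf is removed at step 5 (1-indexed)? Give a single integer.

Answer: 1

Derivation:
Step 1: current leaves = {2,6,7}. Remove leaf 2 (neighbor: 5).
Step 2: current leaves = {5,6,7}. Remove leaf 5 (neighbor: 3).
Step 3: current leaves = {3,6,7}. Remove leaf 3 (neighbor: 4).
Step 4: current leaves = {6,7}. Remove leaf 6 (neighbor: 1).
Step 5: current leaves = {1,7}. Remove leaf 1 (neighbor: 4).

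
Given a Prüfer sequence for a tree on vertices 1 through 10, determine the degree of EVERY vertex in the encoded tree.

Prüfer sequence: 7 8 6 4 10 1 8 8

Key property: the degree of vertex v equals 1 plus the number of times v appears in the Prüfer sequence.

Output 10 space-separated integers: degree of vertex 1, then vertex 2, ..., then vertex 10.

p_1 = 7: count[7] becomes 1
p_2 = 8: count[8] becomes 1
p_3 = 6: count[6] becomes 1
p_4 = 4: count[4] becomes 1
p_5 = 10: count[10] becomes 1
p_6 = 1: count[1] becomes 1
p_7 = 8: count[8] becomes 2
p_8 = 8: count[8] becomes 3
Degrees (1 + count): deg[1]=1+1=2, deg[2]=1+0=1, deg[3]=1+0=1, deg[4]=1+1=2, deg[5]=1+0=1, deg[6]=1+1=2, deg[7]=1+1=2, deg[8]=1+3=4, deg[9]=1+0=1, deg[10]=1+1=2

Answer: 2 1 1 2 1 2 2 4 1 2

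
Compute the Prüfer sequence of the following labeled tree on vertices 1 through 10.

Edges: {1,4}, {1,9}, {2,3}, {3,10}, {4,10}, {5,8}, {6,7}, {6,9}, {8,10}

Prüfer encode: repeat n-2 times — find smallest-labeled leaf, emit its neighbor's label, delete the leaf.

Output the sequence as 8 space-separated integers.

Step 1: leaves = {2,5,7}. Remove smallest leaf 2, emit neighbor 3.
Step 2: leaves = {3,5,7}. Remove smallest leaf 3, emit neighbor 10.
Step 3: leaves = {5,7}. Remove smallest leaf 5, emit neighbor 8.
Step 4: leaves = {7,8}. Remove smallest leaf 7, emit neighbor 6.
Step 5: leaves = {6,8}. Remove smallest leaf 6, emit neighbor 9.
Step 6: leaves = {8,9}. Remove smallest leaf 8, emit neighbor 10.
Step 7: leaves = {9,10}. Remove smallest leaf 9, emit neighbor 1.
Step 8: leaves = {1,10}. Remove smallest leaf 1, emit neighbor 4.
Done: 2 vertices remain (4, 10). Sequence = [3 10 8 6 9 10 1 4]

Answer: 3 10 8 6 9 10 1 4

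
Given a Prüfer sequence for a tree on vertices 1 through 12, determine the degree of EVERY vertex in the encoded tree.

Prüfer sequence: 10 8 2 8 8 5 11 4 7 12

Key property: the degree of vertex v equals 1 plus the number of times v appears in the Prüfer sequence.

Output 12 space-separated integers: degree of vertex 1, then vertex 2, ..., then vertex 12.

Answer: 1 2 1 2 2 1 2 4 1 2 2 2

Derivation:
p_1 = 10: count[10] becomes 1
p_2 = 8: count[8] becomes 1
p_3 = 2: count[2] becomes 1
p_4 = 8: count[8] becomes 2
p_5 = 8: count[8] becomes 3
p_6 = 5: count[5] becomes 1
p_7 = 11: count[11] becomes 1
p_8 = 4: count[4] becomes 1
p_9 = 7: count[7] becomes 1
p_10 = 12: count[12] becomes 1
Degrees (1 + count): deg[1]=1+0=1, deg[2]=1+1=2, deg[3]=1+0=1, deg[4]=1+1=2, deg[5]=1+1=2, deg[6]=1+0=1, deg[7]=1+1=2, deg[8]=1+3=4, deg[9]=1+0=1, deg[10]=1+1=2, deg[11]=1+1=2, deg[12]=1+1=2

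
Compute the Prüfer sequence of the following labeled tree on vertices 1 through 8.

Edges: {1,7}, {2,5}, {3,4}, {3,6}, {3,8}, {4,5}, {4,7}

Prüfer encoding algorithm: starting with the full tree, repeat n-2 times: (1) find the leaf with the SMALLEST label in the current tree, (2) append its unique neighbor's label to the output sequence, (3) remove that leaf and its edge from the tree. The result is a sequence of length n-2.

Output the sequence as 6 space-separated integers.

Answer: 7 5 4 3 4 3

Derivation:
Step 1: leaves = {1,2,6,8}. Remove smallest leaf 1, emit neighbor 7.
Step 2: leaves = {2,6,7,8}. Remove smallest leaf 2, emit neighbor 5.
Step 3: leaves = {5,6,7,8}. Remove smallest leaf 5, emit neighbor 4.
Step 4: leaves = {6,7,8}. Remove smallest leaf 6, emit neighbor 3.
Step 5: leaves = {7,8}. Remove smallest leaf 7, emit neighbor 4.
Step 6: leaves = {4,8}. Remove smallest leaf 4, emit neighbor 3.
Done: 2 vertices remain (3, 8). Sequence = [7 5 4 3 4 3]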